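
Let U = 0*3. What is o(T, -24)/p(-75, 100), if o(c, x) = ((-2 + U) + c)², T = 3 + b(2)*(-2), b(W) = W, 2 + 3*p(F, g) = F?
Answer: -27/77 ≈ -0.35065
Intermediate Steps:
U = 0
p(F, g) = -⅔ + F/3
T = -1 (T = 3 + 2*(-2) = 3 - 4 = -1)
o(c, x) = (-2 + c)² (o(c, x) = ((-2 + 0) + c)² = (-2 + c)²)
o(T, -24)/p(-75, 100) = (-2 - 1)²/(-⅔ + (⅓)*(-75)) = (-3)²/(-⅔ - 25) = 9/(-77/3) = 9*(-3/77) = -27/77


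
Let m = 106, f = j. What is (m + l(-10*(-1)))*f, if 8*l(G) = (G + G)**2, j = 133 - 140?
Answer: -1092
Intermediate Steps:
j = -7
l(G) = G**2/2 (l(G) = (G + G)**2/8 = (2*G)**2/8 = (4*G**2)/8 = G**2/2)
f = -7
(m + l(-10*(-1)))*f = (106 + (-10*(-1))**2/2)*(-7) = (106 + (1/2)*10**2)*(-7) = (106 + (1/2)*100)*(-7) = (106 + 50)*(-7) = 156*(-7) = -1092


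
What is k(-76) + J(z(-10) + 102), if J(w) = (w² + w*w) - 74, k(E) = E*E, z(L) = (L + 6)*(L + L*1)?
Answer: 71950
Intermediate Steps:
z(L) = 2*L*(6 + L) (z(L) = (6 + L)*(L + L) = (6 + L)*(2*L) = 2*L*(6 + L))
k(E) = E²
J(w) = -74 + 2*w² (J(w) = (w² + w²) - 74 = 2*w² - 74 = -74 + 2*w²)
k(-76) + J(z(-10) + 102) = (-76)² + (-74 + 2*(2*(-10)*(6 - 10) + 102)²) = 5776 + (-74 + 2*(2*(-10)*(-4) + 102)²) = 5776 + (-74 + 2*(80 + 102)²) = 5776 + (-74 + 2*182²) = 5776 + (-74 + 2*33124) = 5776 + (-74 + 66248) = 5776 + 66174 = 71950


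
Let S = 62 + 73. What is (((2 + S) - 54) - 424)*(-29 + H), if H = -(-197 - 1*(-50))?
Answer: -40238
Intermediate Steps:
S = 135
H = 147 (H = -(-197 + 50) = -1*(-147) = 147)
(((2 + S) - 54) - 424)*(-29 + H) = (((2 + 135) - 54) - 424)*(-29 + 147) = ((137 - 54) - 424)*118 = (83 - 424)*118 = -341*118 = -40238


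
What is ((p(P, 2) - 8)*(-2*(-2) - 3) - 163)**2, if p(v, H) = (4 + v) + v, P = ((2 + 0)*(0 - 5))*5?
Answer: 71289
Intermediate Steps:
P = -50 (P = (2*(-5))*5 = -10*5 = -50)
p(v, H) = 4 + 2*v
((p(P, 2) - 8)*(-2*(-2) - 3) - 163)**2 = (((4 + 2*(-50)) - 8)*(-2*(-2) - 3) - 163)**2 = (((4 - 100) - 8)*(4 - 3) - 163)**2 = ((-96 - 8)*1 - 163)**2 = (-104*1 - 163)**2 = (-104 - 163)**2 = (-267)**2 = 71289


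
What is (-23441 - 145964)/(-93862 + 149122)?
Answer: -33881/11052 ≈ -3.0656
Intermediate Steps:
(-23441 - 145964)/(-93862 + 149122) = -169405/55260 = -169405*1/55260 = -33881/11052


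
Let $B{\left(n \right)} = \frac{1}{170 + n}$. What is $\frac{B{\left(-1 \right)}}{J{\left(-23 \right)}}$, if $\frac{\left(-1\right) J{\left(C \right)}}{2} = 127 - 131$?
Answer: $\frac{1}{1352} \approx 0.00073965$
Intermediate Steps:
$J{\left(C \right)} = 8$ ($J{\left(C \right)} = - 2 \left(127 - 131\right) = \left(-2\right) \left(-4\right) = 8$)
$\frac{B{\left(-1 \right)}}{J{\left(-23 \right)}} = \frac{1}{\left(170 - 1\right) 8} = \frac{1}{169} \cdot \frac{1}{8} = \frac{1}{1352}$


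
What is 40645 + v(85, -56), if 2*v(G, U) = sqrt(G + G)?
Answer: 40645 + sqrt(170)/2 ≈ 40652.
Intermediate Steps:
v(G, U) = sqrt(2)*sqrt(G)/2 (v(G, U) = sqrt(G + G)/2 = sqrt(2*G)/2 = (sqrt(2)*sqrt(G))/2 = sqrt(2)*sqrt(G)/2)
40645 + v(85, -56) = 40645 + sqrt(2)*sqrt(85)/2 = 40645 + sqrt(170)/2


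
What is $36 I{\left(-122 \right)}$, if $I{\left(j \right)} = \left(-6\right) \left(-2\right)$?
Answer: $432$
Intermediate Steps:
$I{\left(j \right)} = 12$
$36 I{\left(-122 \right)} = 36 \cdot 12 = 432$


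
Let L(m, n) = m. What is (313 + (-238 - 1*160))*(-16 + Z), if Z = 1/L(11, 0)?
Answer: 14875/11 ≈ 1352.3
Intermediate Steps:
Z = 1/11 ≈ 0.090909
(313 + (-238 - 1*160))*(-16 + Z) = (313 + (-238 - 1*160))*(-16 + 1/11) = (313 + (-238 - 160))*(-175/11) = (313 - 398)*(-175/11) = -85*(-175/11) = 14875/11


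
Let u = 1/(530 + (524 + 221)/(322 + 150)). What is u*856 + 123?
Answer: 31265347/250905 ≈ 124.61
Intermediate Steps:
u = 472/250905 (u = 1/(530 + 745/472) = 1/(250905/472) = 472/250905 ≈ 0.0018812)
u*856 + 123 = (472/250905)*856 + 123 = 404032/250905 + 123 = 31265347/250905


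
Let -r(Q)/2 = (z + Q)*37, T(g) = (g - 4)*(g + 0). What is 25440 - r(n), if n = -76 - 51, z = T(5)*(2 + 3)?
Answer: 17892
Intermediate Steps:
T(g) = g*(-4 + g) (T(g) = (-4 + g)*g = g*(-4 + g))
z = 25 (z = (5*(-4 + 5))*(2 + 3) = (5*1)*5 = 5*5 = 25)
n = -127
r(Q) = -1850 - 74*Q (r(Q) = -2*(25 + Q)*37 = -2*(925 + 37*Q) = -1850 - 74*Q)
25440 - r(n) = 25440 - (-1850 - 74*(-127)) = 25440 - (-1850 + 9398) = 25440 - 1*7548 = 25440 - 7548 = 17892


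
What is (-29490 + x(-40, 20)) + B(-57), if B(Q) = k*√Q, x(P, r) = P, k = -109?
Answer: -29530 - 109*I*√57 ≈ -29530.0 - 822.93*I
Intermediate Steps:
B(Q) = -109*√Q
(-29490 + x(-40, 20)) + B(-57) = (-29490 - 40) - 109*I*√57 = -29530 - 109*I*√57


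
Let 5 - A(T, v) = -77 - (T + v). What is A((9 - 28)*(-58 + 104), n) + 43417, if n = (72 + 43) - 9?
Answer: 42731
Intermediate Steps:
n = 106 (n = 115 - 9 = 106)
A(T, v) = 82 + T + v (A(T, v) = 5 - (-77 - (T + v)) = 5 - (-77 + (-T - v)) = 5 - (-77 - T - v) = 5 + (77 + T + v) = 82 + T + v)
A((9 - 28)*(-58 + 104), n) + 43417 = (82 + (9 - 28)*(-58 + 104) + 106) + 43417 = (82 - 19*46 + 106) + 43417 = (82 - 874 + 106) + 43417 = -686 + 43417 = 42731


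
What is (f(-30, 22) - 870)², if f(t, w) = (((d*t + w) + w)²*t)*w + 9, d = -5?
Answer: 617056451665641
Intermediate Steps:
f(t, w) = 9 + t*w*(-5*t + 2*w)² (f(t, w) = (((-5*t + w) + w)²*t)*w + 9 = (((w - 5*t) + w)²*t)*w + 9 = ((-5*t + 2*w)²*t)*w + 9 = (t*(-5*t + 2*w)²)*w + 9 = t*w*(-5*t + 2*w)² + 9 = 9 + t*w*(-5*t + 2*w)²)
(f(-30, 22) - 870)² = ((9 - 30*22*(-2*22 + 5*(-30))²) - 870)² = ((9 - 30*22*(-44 - 150)²) - 870)² = ((9 - 30*22*(-194)²) - 870)² = ((9 - 30*22*37636) - 870)² = ((9 - 24839760) - 870)² = (-24839751 - 870)² = (-24840621)² = 617056451665641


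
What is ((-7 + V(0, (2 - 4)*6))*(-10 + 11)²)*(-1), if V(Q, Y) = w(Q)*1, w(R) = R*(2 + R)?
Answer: 7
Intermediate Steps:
V(Q, Y) = Q*(2 + Q) (V(Q, Y) = (Q*(2 + Q))*1 = Q*(2 + Q))
((-7 + V(0, (2 - 4)*6))*(-10 + 11)²)*(-1) = ((-7 + 0*(2 + 0))*(-10 + 11)²)*(-1) = ((-7 + 0*2)*1²)*(-1) = ((-7 + 0)*1)*(-1) = -7*1*(-1) = -7*(-1) = 7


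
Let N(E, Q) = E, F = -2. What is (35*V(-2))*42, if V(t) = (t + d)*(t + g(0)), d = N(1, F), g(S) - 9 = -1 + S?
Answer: -8820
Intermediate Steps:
g(S) = 8 + S (g(S) = 9 + (-1 + S) = 8 + S)
d = 1
V(t) = (1 + t)*(8 + t) (V(t) = (t + 1)*(t + (8 + 0)) = (1 + t)*(t + 8) = (1 + t)*(8 + t))
(35*V(-2))*42 = (35*(8 + (-2)² + 9*(-2)))*42 = (35*(8 + 4 - 18))*42 = (35*(-6))*42 = -210*42 = -8820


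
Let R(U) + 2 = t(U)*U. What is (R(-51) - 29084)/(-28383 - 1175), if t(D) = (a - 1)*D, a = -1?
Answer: 17144/14779 ≈ 1.1600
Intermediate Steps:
t(D) = -2*D (t(D) = (-1 - 1)*D = -2*D)
R(U) = -2 - 2*U² (R(U) = -2 + (-2*U)*U = -2 - 2*U²)
(R(-51) - 29084)/(-28383 - 1175) = ((-2 - 2*(-51)²) - 29084)/(-28383 - 1175) = ((-2 - 2*2601) - 29084)/(-29558) = ((-2 - 5202) - 29084)*(-1/29558) = (-5204 - 29084)*(-1/29558) = -34288*(-1/29558) = 17144/14779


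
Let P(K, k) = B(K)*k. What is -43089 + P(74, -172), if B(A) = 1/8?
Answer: -86221/2 ≈ -43111.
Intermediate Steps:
B(A) = 1/8
P(K, k) = k/8
-43089 + P(74, -172) = -43089 + (1/8)*(-172) = -43089 - 43/2 = -86221/2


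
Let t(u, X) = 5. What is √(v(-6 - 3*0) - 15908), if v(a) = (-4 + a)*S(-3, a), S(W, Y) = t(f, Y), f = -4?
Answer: I*√15958 ≈ 126.32*I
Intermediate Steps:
S(W, Y) = 5
v(a) = -20 + 5*a (v(a) = (-4 + a)*5 = -20 + 5*a)
√(v(-6 - 3*0) - 15908) = √((-20 + 5*(-6 - 3*0)) - 15908) = √((-20 + 5*(-6 + 0)) - 15908) = √((-20 + 5*(-6)) - 15908) = √((-20 - 30) - 15908) = √(-50 - 15908) = √(-15958) = I*√15958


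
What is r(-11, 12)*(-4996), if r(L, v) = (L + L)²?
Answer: -2418064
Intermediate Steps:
r(L, v) = 4*L² (r(L, v) = (2*L)² = 4*L²)
r(-11, 12)*(-4996) = (4*(-11)²)*(-4996) = (4*121)*(-4996) = 484*(-4996) = -2418064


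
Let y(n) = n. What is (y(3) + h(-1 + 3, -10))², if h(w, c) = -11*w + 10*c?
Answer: 14161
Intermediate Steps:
(y(3) + h(-1 + 3, -10))² = (3 + (-11*(-1 + 3) + 10*(-10)))² = (3 + (-11*2 - 100))² = (3 + (-22 - 100))² = (3 - 122)² = (-119)² = 14161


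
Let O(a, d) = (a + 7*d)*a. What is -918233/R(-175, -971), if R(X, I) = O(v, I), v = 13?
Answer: 918233/88192 ≈ 10.412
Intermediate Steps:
O(a, d) = a*(a + 7*d)
R(X, I) = 169 + 91*I (R(X, I) = 13*(13 + 7*I) = 169 + 91*I)
-918233/R(-175, -971) = -918233/(169 + 91*(-971)) = -918233/(169 - 88361) = -918233/(-88192) = -918233*(-1/88192) = 918233/88192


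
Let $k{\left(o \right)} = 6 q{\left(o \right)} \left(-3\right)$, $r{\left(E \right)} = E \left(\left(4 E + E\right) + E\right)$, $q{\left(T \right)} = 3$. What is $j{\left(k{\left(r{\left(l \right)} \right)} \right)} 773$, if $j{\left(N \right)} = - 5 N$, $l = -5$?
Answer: $208710$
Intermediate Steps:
$r{\left(E \right)} = 6 E^{2}$ ($r{\left(E \right)} = E \left(5 E + E\right) = E 6 E = 6 E^{2}$)
$k{\left(o \right)} = -54$ ($k{\left(o \right)} = 6 \cdot 3 \left(-3\right) = 18 \left(-3\right) = -54$)
$j{\left(k{\left(r{\left(l \right)} \right)} \right)} 773 = \left(-5\right) \left(-54\right) 773 = 270 \cdot 773 = 208710$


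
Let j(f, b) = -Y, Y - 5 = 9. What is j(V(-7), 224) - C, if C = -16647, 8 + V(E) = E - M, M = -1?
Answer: 16633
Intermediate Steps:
V(E) = -7 + E (V(E) = -8 + (E - 1*(-1)) = -8 + (E + 1) = -8 + (1 + E) = -7 + E)
Y = 14 (Y = 5 + 9 = 14)
j(f, b) = -14 (j(f, b) = -1*14 = -14)
j(V(-7), 224) - C = -14 - 1*(-16647) = -14 + 16647 = 16633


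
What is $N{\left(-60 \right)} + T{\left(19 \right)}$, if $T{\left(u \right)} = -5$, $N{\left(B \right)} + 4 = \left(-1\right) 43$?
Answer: $-52$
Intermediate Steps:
$N{\left(B \right)} = -47$ ($N{\left(B \right)} = -4 - 43 = -47$)
$N{\left(-60 \right)} + T{\left(19 \right)} = -47 - 5 = -52$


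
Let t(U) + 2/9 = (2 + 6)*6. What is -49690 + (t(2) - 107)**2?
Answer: -3740801/81 ≈ -46183.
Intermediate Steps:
t(U) = 430/9 (t(U) = -2/9 + (2 + 6)*6 = -2/9 + 8*6 = -2/9 + 48 = 430/9)
-49690 + (t(2) - 107)**2 = -49690 + (430/9 - 107)**2 = -49690 + (-533/9)**2 = -49690 + 284089/81 = -3740801/81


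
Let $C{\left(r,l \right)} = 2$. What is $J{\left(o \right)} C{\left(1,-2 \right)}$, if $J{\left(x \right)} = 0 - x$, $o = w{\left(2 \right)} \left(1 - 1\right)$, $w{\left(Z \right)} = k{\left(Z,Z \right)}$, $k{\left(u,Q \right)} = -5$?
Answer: $0$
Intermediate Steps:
$w{\left(Z \right)} = -5$
$o = 0$ ($o = - 5 \left(1 - 1\right) = \left(-5\right) 0 = 0$)
$J{\left(x \right)} = - x$
$J{\left(o \right)} C{\left(1,-2 \right)} = \left(-1\right) 0 \cdot 2 = 0 \cdot 2 = 0$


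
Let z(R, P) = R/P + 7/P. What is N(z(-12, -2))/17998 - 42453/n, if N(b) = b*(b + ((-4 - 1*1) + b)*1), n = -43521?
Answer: 159/163 ≈ 0.97546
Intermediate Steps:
z(R, P) = 7/P + R/P
N(b) = b*(-5 + 2*b) (N(b) = b*(b + ((-4 - 1) + b)*1) = b*(b + (-5 + b)*1) = b*(b + (-5 + b)) = b*(-5 + 2*b))
N(z(-12, -2))/17998 - 42453/n = (((7 - 12)/(-2))*(-5 + 2*((7 - 12)/(-2))))/17998 - 42453/(-43521) = ((-½*(-5))*(-5 + 2*(-½*(-5))))*(1/17998) - 42453*(-1/43521) = (5*(-5 + 2*(5/2))/2)*(1/17998) + 159/163 = (5*(-5 + 5)/2)*(1/17998) + 159/163 = ((5/2)*0)*(1/17998) + 159/163 = 0*(1/17998) + 159/163 = 0 + 159/163 = 159/163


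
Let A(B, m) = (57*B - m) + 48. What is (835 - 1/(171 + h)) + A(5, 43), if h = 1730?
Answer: 2138624/1901 ≈ 1125.0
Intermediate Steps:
A(B, m) = 48 - m + 57*B (A(B, m) = (-m + 57*B) + 48 = 48 - m + 57*B)
(835 - 1/(171 + h)) + A(5, 43) = (835 - 1/(171 + 1730)) + (48 - 1*43 + 57*5) = (835 - 1/1901) + (48 - 43 + 285) = (835 - 1*1/1901) + 290 = (835 - 1/1901) + 290 = 1587334/1901 + 290 = 2138624/1901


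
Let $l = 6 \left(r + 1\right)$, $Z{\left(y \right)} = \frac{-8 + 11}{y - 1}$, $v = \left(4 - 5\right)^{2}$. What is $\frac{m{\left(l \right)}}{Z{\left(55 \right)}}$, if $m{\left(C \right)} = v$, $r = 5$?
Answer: $18$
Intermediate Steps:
$v = 1$ ($v = \left(-1\right)^{2} = 1$)
$Z{\left(y \right)} = \frac{3}{-1 + y}$
$l = 36$ ($l = 6 \left(5 + 1\right) = 6 \cdot 6 = 36$)
$m{\left(C \right)} = 1$
$\frac{m{\left(l \right)}}{Z{\left(55 \right)}} = 1 \frac{1}{3 \frac{1}{-1 + 55}} = 1 \frac{1}{3 \cdot \frac{1}{54}} = 1 \frac{1}{\frac{1}{18}} = 1 \cdot 18 = 18$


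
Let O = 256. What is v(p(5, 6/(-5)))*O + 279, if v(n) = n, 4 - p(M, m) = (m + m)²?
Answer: -4289/25 ≈ -171.56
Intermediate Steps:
p(M, m) = 4 - 4*m² (p(M, m) = 4 - (m + m)² = 4 - (2*m)² = 4 - 4*m²)
v(p(5, 6/(-5)))*O + 279 = (4 - 4*(6/(-5))²)*256 + 279 = (4 - 4*(6*(-⅕))²)*256 + 279 = (4 - 4*(-6/5)²)*256 + 279 = (4 - 4*36/25)*256 + 279 = (4 - 144/25)*256 + 279 = -44/25*256 + 279 = -11264/25 + 279 = -4289/25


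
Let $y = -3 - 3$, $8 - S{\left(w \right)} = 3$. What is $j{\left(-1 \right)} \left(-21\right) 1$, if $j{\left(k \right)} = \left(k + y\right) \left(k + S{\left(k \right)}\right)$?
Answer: $588$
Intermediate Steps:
$S{\left(w \right)} = 5$ ($S{\left(w \right)} = 8 - 3 = 5$)
$y = -6$
$j{\left(k \right)} = \left(-6 + k\right) \left(5 + k\right)$ ($j{\left(k \right)} = \left(k - 6\right) \left(k + 5\right) = \left(-6 + k\right) \left(5 + k\right)$)
$j{\left(-1 \right)} \left(-21\right) 1 = \left(-30 + \left(-1\right)^{2} - -1\right) \left(-21\right) 1 = \left(-30 + 1 + 1\right) \left(-21\right) 1 = \left(-28\right) \left(-21\right) 1 = 588 \cdot 1 = 588$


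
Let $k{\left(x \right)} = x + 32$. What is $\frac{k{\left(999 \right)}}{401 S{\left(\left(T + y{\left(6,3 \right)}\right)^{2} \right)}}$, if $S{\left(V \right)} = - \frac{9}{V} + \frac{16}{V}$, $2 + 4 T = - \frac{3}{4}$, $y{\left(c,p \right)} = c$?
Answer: $\frac{7448975}{718592} \approx 10.366$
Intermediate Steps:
$k{\left(x \right)} = 32 + x$
$T = - \frac{11}{16}$ ($T = - \frac{1}{2} + \frac{\left(-3\right) \frac{1}{4}}{4} = - \frac{1}{2} + \frac{1}{4} \left(- \frac{3}{4}\right) = - \frac{1}{2} - \frac{3}{16} = - \frac{11}{16} \approx -0.6875$)
$S{\left(V \right)} = \frac{7}{V}$
$\frac{k{\left(999 \right)}}{401 S{\left(\left(T + y{\left(6,3 \right)}\right)^{2} \right)}} = \frac{32 + 999}{401 \frac{7}{\left(- \frac{11}{16} + 6\right)^{2}}} = \frac{1031}{401 \frac{7}{\left(\frac{85}{16}\right)^{2}}} = \frac{1031}{401 \frac{7}{\frac{7225}{256}}} = \frac{1031}{401 \cdot 7 \cdot \frac{256}{7225}} = \frac{1031}{401 \cdot \frac{1792}{7225}} = \frac{1031}{\frac{718592}{7225}} = 1031 \cdot \frac{7225}{718592} = \frac{7448975}{718592}$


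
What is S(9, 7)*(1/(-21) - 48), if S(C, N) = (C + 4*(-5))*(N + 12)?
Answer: 210881/21 ≈ 10042.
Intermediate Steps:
S(C, N) = (-20 + C)*(12 + N) (S(C, N) = (C - 20)*(12 + N) = (-20 + C)*(12 + N))
S(9, 7)*(1/(-21) - 48) = (-240 - 20*7 + 12*9 + 9*7)*(1/(-21) - 48) = (-240 - 140 + 108 + 63)*(-1/21 - 48) = -209*(-1009/21) = 210881/21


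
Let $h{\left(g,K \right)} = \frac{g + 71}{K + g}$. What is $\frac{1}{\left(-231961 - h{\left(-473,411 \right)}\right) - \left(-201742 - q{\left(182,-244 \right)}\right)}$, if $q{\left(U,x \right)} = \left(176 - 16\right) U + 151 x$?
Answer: $- \frac{31}{1176434} \approx -2.6351 \cdot 10^{-5}$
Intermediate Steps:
$h{\left(g,K \right)} = \frac{71 + g}{K + g}$
$q{\left(U,x \right)} = 151 x + 160 U$ ($q{\left(U,x \right)} = 160 U + 151 x = 151 x + 160 U$)
$\frac{1}{\left(-231961 - h{\left(-473,411 \right)}\right) - \left(-201742 - q{\left(182,-244 \right)}\right)} = \frac{1}{\left(-231961 - \frac{71 - 473}{411 - 473}\right) + \left(\left(-12780 + \left(151 \left(-244\right) + 160 \cdot 182\right)\right) - -214522\right)} = \frac{1}{\left(-231961 - \frac{1}{-62} \left(-402\right)\right) + \left(\left(-12780 + \left(-36844 + 29120\right)\right) + 214522\right)} = \frac{1}{\left(-231961 - \left(- \frac{1}{62}\right) \left(-402\right)\right) + \left(\left(-12780 - 7724\right) + 214522\right)} = \frac{1}{\left(-231961 - \frac{201}{31}\right) + \left(-20504 + 214522\right)} = \frac{1}{\left(-231961 - \frac{201}{31}\right) + 194018} = \frac{1}{- \frac{7190992}{31} + 194018} = \frac{1}{- \frac{1176434}{31}} = - \frac{31}{1176434}$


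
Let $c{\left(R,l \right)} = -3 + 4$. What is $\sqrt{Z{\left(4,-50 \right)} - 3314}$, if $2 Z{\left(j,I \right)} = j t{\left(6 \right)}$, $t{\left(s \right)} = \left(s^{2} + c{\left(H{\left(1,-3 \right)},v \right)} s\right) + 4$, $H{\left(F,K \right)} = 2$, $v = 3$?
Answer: $3 i \sqrt{358} \approx 56.763 i$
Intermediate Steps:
$c{\left(R,l \right)} = 1$
$t{\left(s \right)} = 4 + s + s^{2}$ ($t{\left(s \right)} = \left(s^{2} + 1 s\right) + 4 = \left(s^{2} + s\right) + 4 = \left(s + s^{2}\right) + 4 = 4 + s + s^{2}$)
$Z{\left(j,I \right)} = 23 j$ ($Z{\left(j,I \right)} = \frac{j \left(4 + 6 + 6^{2}\right)}{2} = \frac{j \left(4 + 6 + 36\right)}{2} = \frac{j 46}{2} = \frac{46 j}{2} = 23 j$)
$\sqrt{Z{\left(4,-50 \right)} - 3314} = \sqrt{23 \cdot 4 - 3314} = \sqrt{92 - 3314} = \sqrt{-3222} = 3 i \sqrt{358}$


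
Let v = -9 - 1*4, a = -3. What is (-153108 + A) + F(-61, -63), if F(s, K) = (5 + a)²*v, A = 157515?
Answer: 4355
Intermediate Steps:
v = -13 (v = -9 - 4 = -13)
F(s, K) = -52 (F(s, K) = (5 - 3)²*(-13) = 2²*(-13) = 4*(-13) = -52)
(-153108 + A) + F(-61, -63) = (-153108 + 157515) - 52 = 4407 - 52 = 4355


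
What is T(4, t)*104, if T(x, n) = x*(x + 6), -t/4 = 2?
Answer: 4160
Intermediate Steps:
t = -8 (t = -4*2 = -8)
T(x, n) = x*(6 + x)
T(4, t)*104 = (4*(6 + 4))*104 = (4*10)*104 = 40*104 = 4160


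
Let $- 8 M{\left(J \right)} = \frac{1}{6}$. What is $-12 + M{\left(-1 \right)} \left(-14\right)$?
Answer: $- \frac{281}{24} \approx -11.708$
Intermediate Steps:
$M{\left(J \right)} = - \frac{1}{48}$ ($M{\left(J \right)} = - \frac{1}{8 \cdot 6} = \left(- \frac{1}{8}\right) \frac{1}{6} = - \frac{1}{48}$)
$-12 + M{\left(-1 \right)} \left(-14\right) = -12 - - \frac{7}{24} = -12 + \frac{7}{24} = - \frac{281}{24}$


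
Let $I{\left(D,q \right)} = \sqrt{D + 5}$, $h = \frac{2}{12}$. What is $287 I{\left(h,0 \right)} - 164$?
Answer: $-164 + \frac{287 \sqrt{186}}{6} \approx 488.36$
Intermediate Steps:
$h = \frac{1}{6}$ ($h = 2 \cdot \frac{1}{12} = \frac{1}{6} \approx 0.16667$)
$I{\left(D,q \right)} = \sqrt{5 + D}$
$287 I{\left(h,0 \right)} - 164 = 287 \sqrt{5 + \frac{1}{6}} - 164 = 287 \sqrt{\frac{31}{6}} - 164 = 287 \frac{\sqrt{186}}{6} - 164 = \frac{287 \sqrt{186}}{6} - 164 = -164 + \frac{287 \sqrt{186}}{6}$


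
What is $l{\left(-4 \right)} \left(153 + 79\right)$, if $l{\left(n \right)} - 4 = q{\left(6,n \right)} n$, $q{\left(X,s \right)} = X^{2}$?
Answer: $-32480$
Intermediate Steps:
$l{\left(n \right)} = 4 + 36 n$ ($l{\left(n \right)} = 4 + 6^{2} n = 4 + 36 n$)
$l{\left(-4 \right)} \left(153 + 79\right) = \left(4 + 36 \left(-4\right)\right) \left(153 + 79\right) = \left(4 - 144\right) 232 = \left(-140\right) 232 = -32480$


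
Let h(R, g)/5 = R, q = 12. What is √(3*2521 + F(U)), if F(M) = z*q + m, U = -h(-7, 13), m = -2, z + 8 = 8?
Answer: √7561 ≈ 86.954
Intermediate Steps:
z = 0 (z = -8 + 8 = 0)
h(R, g) = 5*R
U = 35 (U = -5*(-7) = -1*(-35) = 35)
F(M) = -2 (F(M) = 0*12 - 2 = 0 - 2 = -2)
√(3*2521 + F(U)) = √(3*2521 - 2) = √(7563 - 2) = √7561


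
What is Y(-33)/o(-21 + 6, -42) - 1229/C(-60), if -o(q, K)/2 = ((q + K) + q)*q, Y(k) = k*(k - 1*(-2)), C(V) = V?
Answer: 14407/720 ≈ 20.010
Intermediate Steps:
Y(k) = k*(2 + k) (Y(k) = k*(k + 2) = k*(2 + k))
o(q, K) = -2*q*(K + 2*q) (o(q, K) = -2*((q + K) + q)*q = -2*((K + q) + q)*q = -2*(K + 2*q)*q = -2*q*(K + 2*q))
Y(-33)/o(-21 + 6, -42) - 1229/C(-60) = (-33*(2 - 33))/((-2*(-21 + 6)*(-42 + 2*(-21 + 6)))) - 1229/(-60) = (-33*(-31))/((-2*(-15)*(-42 + 2*(-15)))) - 1229*(-1/60) = 1023/((-2*(-15)*(-42 - 30))) + 1229/60 = 1023/((-2*(-15)*(-72))) + 1229/60 = 1023/(-2160) + 1229/60 = 1023*(-1/2160) + 1229/60 = -341/720 + 1229/60 = 14407/720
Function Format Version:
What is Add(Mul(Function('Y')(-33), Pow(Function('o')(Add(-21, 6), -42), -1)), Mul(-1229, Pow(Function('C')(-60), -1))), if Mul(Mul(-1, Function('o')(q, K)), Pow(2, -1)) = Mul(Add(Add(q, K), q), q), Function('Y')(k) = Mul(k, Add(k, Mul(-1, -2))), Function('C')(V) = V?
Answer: Rational(14407, 720) ≈ 20.010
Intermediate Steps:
Function('Y')(k) = Mul(k, Add(2, k)) (Function('Y')(k) = Mul(k, Add(k, 2)) = Mul(k, Add(2, k)))
Function('o')(q, K) = Mul(-2, q, Add(K, Mul(2, q))) (Function('o')(q, K) = Mul(-2, Mul(Add(Add(q, K), q), q)) = Mul(-2, Mul(Add(Add(K, q), q), q)) = Mul(-2, Mul(Add(K, Mul(2, q)), q)) = Mul(-2, Mul(q, Add(K, Mul(2, q)))) = Mul(-2, q, Add(K, Mul(2, q))))
Add(Mul(Function('Y')(-33), Pow(Function('o')(Add(-21, 6), -42), -1)), Mul(-1229, Pow(Function('C')(-60), -1))) = Add(Mul(Mul(-33, Add(2, -33)), Pow(Mul(-2, Add(-21, 6), Add(-42, Mul(2, Add(-21, 6)))), -1)), Mul(-1229, Pow(-60, -1))) = Add(Mul(Mul(-33, -31), Pow(Mul(-2, -15, Add(-42, Mul(2, -15))), -1)), Mul(-1229, Rational(-1, 60))) = Add(Mul(1023, Pow(Mul(-2, -15, Add(-42, -30)), -1)), Rational(1229, 60)) = Add(Mul(1023, Pow(Mul(-2, -15, -72), -1)), Rational(1229, 60)) = Add(Mul(1023, Pow(-2160, -1)), Rational(1229, 60)) = Add(Mul(1023, Rational(-1, 2160)), Rational(1229, 60)) = Add(Rational(-341, 720), Rational(1229, 60)) = Rational(14407, 720)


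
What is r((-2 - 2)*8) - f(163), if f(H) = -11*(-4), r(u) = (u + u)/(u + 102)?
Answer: -1572/35 ≈ -44.914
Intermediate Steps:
r(u) = 2*u/(102 + u) (r(u) = (2*u)/(102 + u) = 2*u/(102 + u))
f(H) = 44
r((-2 - 2)*8) - f(163) = 2*((-2 - 2)*8)/(102 + (-2 - 2)*8) - 1*44 = 2*(-4*8)/(102 - 4*8) - 44 = 2*(-32)/(102 - 32) - 44 = 2*(-32)/70 - 44 = 2*(-32)*(1/70) - 44 = -32/35 - 44 = -1572/35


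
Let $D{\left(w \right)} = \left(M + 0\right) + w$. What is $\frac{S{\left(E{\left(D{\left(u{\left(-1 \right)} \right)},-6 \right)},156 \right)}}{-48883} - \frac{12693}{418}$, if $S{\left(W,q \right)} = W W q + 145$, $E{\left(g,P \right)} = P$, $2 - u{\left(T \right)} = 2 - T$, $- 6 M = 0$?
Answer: $- \frac{622880017}{20433094} \approx -30.484$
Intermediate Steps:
$M = 0$ ($M = \left(- \frac{1}{6}\right) 0 = 0$)
$u{\left(T \right)} = T$ ($u{\left(T \right)} = 2 - \left(2 - T\right) = 2 + \left(-2 + T\right) = T$)
$D{\left(w \right)} = w$ ($D{\left(w \right)} = \left(0 + 0\right) + w = 0 + w = w$)
$S{\left(W,q \right)} = 145 + q W^{2}$ ($S{\left(W,q \right)} = W^{2} q + 145 = q W^{2} + 145 = 145 + q W^{2}$)
$\frac{S{\left(E{\left(D{\left(u{\left(-1 \right)} \right)},-6 \right)},156 \right)}}{-48883} - \frac{12693}{418} = \frac{145 + 156 \left(-6\right)^{2}}{-48883} - \frac{12693}{418} = \left(145 + 156 \cdot 36\right) \left(- \frac{1}{48883}\right) - \frac{12693}{418} = \left(145 + 5616\right) \left(- \frac{1}{48883}\right) - \frac{12693}{418} = 5761 \left(- \frac{1}{48883}\right) - \frac{12693}{418} = - \frac{5761}{48883} - \frac{12693}{418} = - \frac{622880017}{20433094}$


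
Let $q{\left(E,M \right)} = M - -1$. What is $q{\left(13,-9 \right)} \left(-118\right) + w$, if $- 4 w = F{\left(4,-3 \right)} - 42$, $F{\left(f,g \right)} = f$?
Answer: $\frac{1907}{2} \approx 953.5$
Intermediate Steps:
$q{\left(E,M \right)} = 1 + M$ ($q{\left(E,M \right)} = M + 1 = 1 + M$)
$w = \frac{19}{2}$ ($w = - \frac{4 - 42}{4} = \left(- \frac{1}{4}\right) \left(-38\right) = \frac{19}{2} \approx 9.5$)
$q{\left(13,-9 \right)} \left(-118\right) + w = \left(1 - 9\right) \left(-118\right) + \frac{19}{2} = \left(-8\right) \left(-118\right) + \frac{19}{2} = 944 + \frac{19}{2} = \frac{1907}{2}$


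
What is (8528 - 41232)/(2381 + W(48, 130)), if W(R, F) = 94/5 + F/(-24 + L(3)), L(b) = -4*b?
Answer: -2943360/215657 ≈ -13.648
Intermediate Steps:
W(R, F) = 94/5 - F/36 (W(R, F) = 94/5 + F/(-24 - 4*3) = 94*(⅕) + F/(-24 - 12) = 94/5 + F/(-36) = 94/5 + F*(-1/36) = 94/5 - F/36)
(8528 - 41232)/(2381 + W(48, 130)) = (8528 - 41232)/(2381 + (94/5 - 1/36*130)) = -32704/(2381 + (94/5 - 65/18)) = -32704/(2381 + 1367/90) = -32704/215657/90 = -32704*90/215657 = -2943360/215657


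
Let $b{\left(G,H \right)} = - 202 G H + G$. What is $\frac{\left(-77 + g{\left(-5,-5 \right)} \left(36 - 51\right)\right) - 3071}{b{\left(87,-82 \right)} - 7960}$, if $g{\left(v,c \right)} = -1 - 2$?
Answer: $- \frac{3103}{1433195} \approx -0.0021651$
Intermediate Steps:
$b{\left(G,H \right)} = G - 202 G H$ ($b{\left(G,H \right)} = - 202 G H + G = G - 202 G H$)
$g{\left(v,c \right)} = -3$
$\frac{\left(-77 + g{\left(-5,-5 \right)} \left(36 - 51\right)\right) - 3071}{b{\left(87,-82 \right)} - 7960} = \frac{\left(-77 - 3 \left(36 - 51\right)\right) - 3071}{87 \left(1 - -16564\right) - 7960} = \frac{\left(-77 - 3 \left(36 - 51\right)\right) - 3071}{87 \left(1 + 16564\right) - 7960} = \frac{\left(-77 - -45\right) - 3071}{87 \cdot 16565 - 7960} = \frac{\left(-77 + 45\right) - 3071}{1441155 - 7960} = \frac{-32 - 3071}{1433195} = \left(-3103\right) \frac{1}{1433195} = - \frac{3103}{1433195}$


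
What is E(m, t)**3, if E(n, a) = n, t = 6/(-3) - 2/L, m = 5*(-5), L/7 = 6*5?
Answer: -15625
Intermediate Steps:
L = 210 (L = 7*(6*5) = 7*30 = 210)
m = -25
t = -211/105 (t = 6/(-3) - 2/210 = 6*(-1/3) - 2*1/210 = -2 - 1/105 = -211/105 ≈ -2.0095)
E(m, t)**3 = (-25)**3 = -15625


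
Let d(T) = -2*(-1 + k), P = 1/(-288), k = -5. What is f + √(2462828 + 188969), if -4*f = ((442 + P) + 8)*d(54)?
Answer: -129599/96 + √2651797 ≈ 278.44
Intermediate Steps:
P = -1/288 ≈ -0.0034722
d(T) = 12 (d(T) = -2*(-1 - 5) = -2*(-6) = 12)
f = -129599/96 (f = -((442 - 1/288) + 8)*12/4 = -(127295/288 + 8)*12/4 = -129599*12/1152 = -¼*129599/24 = -129599/96 ≈ -1350.0)
f + √(2462828 + 188969) = -129599/96 + √(2462828 + 188969) = -129599/96 + √2651797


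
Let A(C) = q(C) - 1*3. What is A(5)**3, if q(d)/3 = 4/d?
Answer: -27/125 ≈ -0.21600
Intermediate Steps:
q(d) = 12/d (q(d) = 3*(4/d) = 12/d)
A(C) = -3 + 12/C (A(C) = 12/C - 1*3 = 12/C - 3 = -3 + 12/C)
A(5)**3 = (-3 + 12/5)**3 = (-3/5)**3 = -27/125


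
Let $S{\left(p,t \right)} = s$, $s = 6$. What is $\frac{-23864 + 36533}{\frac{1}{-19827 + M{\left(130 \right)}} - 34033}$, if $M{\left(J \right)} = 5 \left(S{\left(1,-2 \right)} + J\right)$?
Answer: $- \frac{242573343}{651629852} \approx -0.37226$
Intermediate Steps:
$S{\left(p,t \right)} = 6$
$M{\left(J \right)} = 30 + 5 J$ ($M{\left(J \right)} = 5 \left(6 + J\right) = 30 + 5 J$)
$\frac{-23864 + 36533}{\frac{1}{-19827 + M{\left(130 \right)}} - 34033} = \frac{-23864 + 36533}{\frac{1}{-19827 + \left(30 + 5 \cdot 130\right)} - 34033} = \frac{12669}{\frac{1}{-19827 + \left(30 + 650\right)} - 34033} = \frac{12669}{\frac{1}{-19827 + 680} - 34033} = \frac{12669}{\frac{1}{-19147} - 34033} = \frac{12669}{- \frac{1}{19147} - 34033} = \frac{12669}{- \frac{651629852}{19147}} = 12669 \left(- \frac{19147}{651629852}\right) = - \frac{242573343}{651629852}$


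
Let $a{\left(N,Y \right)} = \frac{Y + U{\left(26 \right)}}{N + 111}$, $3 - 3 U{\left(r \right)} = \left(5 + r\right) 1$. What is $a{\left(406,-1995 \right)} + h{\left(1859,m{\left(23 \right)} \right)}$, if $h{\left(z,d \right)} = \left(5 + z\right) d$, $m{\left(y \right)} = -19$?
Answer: $- \frac{54936229}{1551} \approx -35420.0$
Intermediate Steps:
$U{\left(r \right)} = - \frac{2}{3} - \frac{r}{3}$ ($U{\left(r \right)} = 1 - \frac{\left(5 + r\right) 1}{3} = 1 - \frac{5 + r}{3} = 1 - \left(\frac{5}{3} + \frac{r}{3}\right) = - \frac{2}{3} - \frac{r}{3}$)
$h{\left(z,d \right)} = d \left(5 + z\right)$
$a{\left(N,Y \right)} = \frac{- \frac{28}{3} + Y}{111 + N}$ ($a{\left(N,Y \right)} = \frac{Y - \frac{28}{3}}{N + 111} = \frac{Y - \frac{28}{3}}{111 + N} = \frac{- \frac{28}{3} + Y}{111 + N}$)
$a{\left(406,-1995 \right)} + h{\left(1859,m{\left(23 \right)} \right)} = \frac{- \frac{28}{3} - 1995}{111 + 406} - 19 \left(5 + 1859\right) = \frac{1}{517} \left(- \frac{6013}{3}\right) - 35416 = - \frac{6013}{1551} - 35416 = - \frac{54936229}{1551}$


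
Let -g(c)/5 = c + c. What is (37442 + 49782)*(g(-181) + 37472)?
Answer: 3426333168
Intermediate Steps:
g(c) = -10*c (g(c) = -5*(c + c) = -10*c)
(37442 + 49782)*(g(-181) + 37472) = (37442 + 49782)*(-10*(-181) + 37472) = 87224*(1810 + 37472) = 87224*39282 = 3426333168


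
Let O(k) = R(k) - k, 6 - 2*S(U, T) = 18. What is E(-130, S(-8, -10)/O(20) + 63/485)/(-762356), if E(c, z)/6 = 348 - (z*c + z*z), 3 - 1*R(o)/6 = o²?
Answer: -26551319306202/9237815483051075 ≈ -0.0028742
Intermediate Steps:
R(o) = 18 - 6*o²
S(U, T) = -6 (S(U, T) = 3 - ½*18 = 3 - 9 = -6)
O(k) = 18 - k - 6*k² (O(k) = (18 - 6*k²) - k = 18 - k - 6*k²)
E(c, z) = 2088 - 6*z² - 6*c*z (E(c, z) = 6*(348 - (z*c + z*z)) = 6*(348 - (c*z + z²)) = 6*(348 - (z² + c*z)) = 6*(348 + (-z² - c*z)) = 6*(348 - z² - c*z) = 2088 - 6*z² - 6*c*z)
E(-130, S(-8, -10)/O(20) + 63/485)/(-762356) = (2088 - 6*(-6/(18 - 1*20 - 6*20²) + 63/485)² - 6*(-130)*(-6/(18 - 1*20 - 6*20²) + 63/485))/(-762356) = (2088 - 6*(-6/(18 - 20 - 6*400) + 63*(1/485))² - 6*(-130)*(-6/(18 - 20 - 6*400) + 63*(1/485)))*(-1/762356) = (2088 - 6*(-6/(18 - 20 - 2400) + 63/485)² - 6*(-130)*(-6/(18 - 20 - 2400) + 63/485))*(-1/762356) = (2088 - 6*(-6/(-2402) + 63/485)² - 6*(-130)*(-6/(-2402) + 63/485))*(-1/762356) = (2088 - 6*(-6*(-1/2402) + 63/485)² - 6*(-130)*(-6*(-1/2402) + 63/485))*(-1/762356) = (2088 - 6*(3/1201 + 63/485)² - 6*(-130)*(3/1201 + 63/485))*(-1/762356) = (2088 - 6*(77118/582485)² - 6*(-130)*77118/582485)*(-1/762356) = (2088 - 6*5947185924/339288775225 + 12030408/116497)*(-1/762356) = (2088 - 35683115544/339288775225 + 12030408/116497)*(-1/762356) = (743436940573656/339288775225)*(-1/762356) = -26551319306202/9237815483051075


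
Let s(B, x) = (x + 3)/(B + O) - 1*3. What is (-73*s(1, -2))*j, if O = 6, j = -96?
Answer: -140160/7 ≈ -20023.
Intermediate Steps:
s(B, x) = -3 + (3 + x)/(6 + B) (s(B, x) = (x + 3)/(B + 6) - 1*3 = (3 + x)/(6 + B) - 3 = -3 + (3 + x)/(6 + B))
(-73*s(1, -2))*j = -73*(-15 - 2 - 3*1)/(6 + 1)*(-96) = -73*(-15 - 2 - 3)/7*(-96) = -73*(-20)/7*(-96) = -73*(-20/7)*(-96) = (1460/7)*(-96) = -140160/7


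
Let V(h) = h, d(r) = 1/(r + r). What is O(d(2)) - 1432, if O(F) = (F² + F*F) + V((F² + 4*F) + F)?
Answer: -22889/16 ≈ -1430.6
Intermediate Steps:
d(r) = 1/(2*r)
O(F) = 3*F² + 5*F (O(F) = (F² + F*F) + ((F² + 4*F) + F) = (F² + F²) + (F² + 5*F) = 2*F² + (F² + 5*F) = 3*F² + 5*F)
O(d(2)) - 1432 = ((½)/2)*(5 + 3*((½)/2)) - 1432 = ((½)*(½))*(5 + 3*((½)*(½))) - 1432 = (5 + 3*(¼))/4 - 1432 = (5 + ¾)/4 - 1432 = (¼)*(23/4) - 1432 = 23/16 - 1432 = -22889/16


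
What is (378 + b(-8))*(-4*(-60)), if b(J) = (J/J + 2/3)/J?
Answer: 90670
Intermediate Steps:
b(J) = 5/(3*J) (b(J) = (1 + 2*(⅓))/J = (1 + ⅔)/J = 5/(3*J))
(378 + b(-8))*(-4*(-60)) = (378 + (5/3)/(-8))*(-4*(-60)) = (378 + (5/3)*(-⅛))*240 = (378 - 5/24)*240 = (9067/24)*240 = 90670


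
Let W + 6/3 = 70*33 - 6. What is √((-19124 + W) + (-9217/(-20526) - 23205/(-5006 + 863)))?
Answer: I*√13511930796766214670/28346406 ≈ 129.68*I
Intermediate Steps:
W = 2302 (W = -2 + (70*33 - 6) = -2 + (2310 - 6) = -2 + 2304 = 2302)
√((-19124 + W) + (-9217/(-20526) - 23205/(-5006 + 863))) = √((-19124 + 2302) + (-9217/(-20526) - 23205/(-5006 + 863))) = √(-16822 + (-9217*(-1/20526) - 23205/(-4143))) = √(-16822 + (9217/20526 - 23205*(-1/4143))) = √(-16822 + (9217/20526 + 7735/1381)) = √(-16822 + 171497287/28346406) = √(-476671744445/28346406) = I*√13511930796766214670/28346406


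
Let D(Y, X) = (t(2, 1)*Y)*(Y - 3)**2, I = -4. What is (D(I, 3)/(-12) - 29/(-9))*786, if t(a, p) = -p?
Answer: -30916/3 ≈ -10305.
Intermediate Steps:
D(Y, X) = -Y*(-3 + Y)**2 (D(Y, X) = ((-1*1)*Y)*(Y - 3)**2 = (-Y)*(-3 + Y)**2 = -Y*(-3 + Y)**2)
(D(I, 3)/(-12) - 29/(-9))*786 = (-1*(-4)*(-3 - 4)**2/(-12) - 29/(-9))*786 = (-1*(-4)*(-7)**2*(-1/12) - 29*(-1/9))*786 = (-1*(-4)*49*(-1/12) + 29/9)*786 = (196*(-1/12) + 29/9)*786 = (-49/3 + 29/9)*786 = -118/9*786 = -30916/3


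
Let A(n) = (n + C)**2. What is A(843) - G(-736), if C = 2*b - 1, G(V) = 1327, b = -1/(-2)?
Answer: 709322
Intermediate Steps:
b = 1/2 (b = -1*(-1/2) = 1/2 ≈ 0.50000)
C = 0 (C = 2*(1/2) - 1 = 1 - 1 = 0)
A(n) = n**2 (A(n) = (n + 0)**2 = n**2)
A(843) - G(-736) = 843**2 - 1*1327 = 710649 - 1327 = 709322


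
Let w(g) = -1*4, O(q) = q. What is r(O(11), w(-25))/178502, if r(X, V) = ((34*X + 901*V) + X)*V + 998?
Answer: 6937/89251 ≈ 0.077725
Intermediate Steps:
w(g) = -4
r(X, V) = 998 + V*(35*X + 901*V) (r(X, V) = (35*X + 901*V)*V + 998 = V*(35*X + 901*V) + 998 = 998 + V*(35*X + 901*V))
r(O(11), w(-25))/178502 = (998 + 901*(-4)² + 35*(-4)*11)/178502 = (998 + 901*16 - 1540)*(1/178502) = (998 + 14416 - 1540)*(1/178502) = 13874*(1/178502) = 6937/89251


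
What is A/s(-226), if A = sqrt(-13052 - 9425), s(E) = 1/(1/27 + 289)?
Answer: 101452*I*sqrt(133)/27 ≈ 43333.0*I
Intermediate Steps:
s(E) = 27/7804 (s(E) = 1/(1/27 + 289) = 1/(7804/27) = 27/7804)
A = 13*I*sqrt(133) (A = sqrt(-22477) = 13*I*sqrt(133) ≈ 149.92*I)
A/s(-226) = (13*I*sqrt(133))/(27/7804) = (13*I*sqrt(133))*(7804/27) = 101452*I*sqrt(133)/27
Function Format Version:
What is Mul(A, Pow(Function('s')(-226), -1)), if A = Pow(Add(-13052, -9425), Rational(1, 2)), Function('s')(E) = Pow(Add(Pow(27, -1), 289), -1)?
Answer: Mul(Rational(101452, 27), I, Pow(133, Rational(1, 2))) ≈ Mul(43333., I)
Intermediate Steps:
Function('s')(E) = Rational(27, 7804) (Function('s')(E) = Pow(Add(Rational(1, 27), 289), -1) = Pow(Rational(7804, 27), -1) = Rational(27, 7804))
A = Mul(13, I, Pow(133, Rational(1, 2))) (A = Pow(-22477, Rational(1, 2)) = Mul(13, I, Pow(133, Rational(1, 2))) ≈ Mul(149.92, I))
Mul(A, Pow(Function('s')(-226), -1)) = Mul(Mul(13, I, Pow(133, Rational(1, 2))), Pow(Rational(27, 7804), -1)) = Mul(Mul(13, I, Pow(133, Rational(1, 2))), Rational(7804, 27)) = Mul(Rational(101452, 27), I, Pow(133, Rational(1, 2)))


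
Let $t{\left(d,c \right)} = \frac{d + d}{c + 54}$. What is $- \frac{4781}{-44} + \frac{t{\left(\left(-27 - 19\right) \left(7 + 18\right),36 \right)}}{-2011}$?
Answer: $\frac{86541439}{796356} \approx 108.67$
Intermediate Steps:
$t{\left(d,c \right)} = \frac{2 d}{54 + c}$
$- \frac{4781}{-44} + \frac{t{\left(\left(-27 - 19\right) \left(7 + 18\right),36 \right)}}{-2011} = - \frac{4781}{-44} + \frac{2 \left(-27 - 19\right) \left(7 + 18\right) \frac{1}{54 + 36}}{-2011} = \left(-4781\right) \left(- \frac{1}{44}\right) + \frac{2 \left(\left(-46\right) 25\right)}{90} \left(- \frac{1}{2011}\right) = \frac{4781}{44} + 2 \left(-1150\right) \frac{1}{90} \left(- \frac{1}{2011}\right) = \frac{4781}{44} - - \frac{230}{18099} = \frac{4781}{44} + \frac{230}{18099} = \frac{86541439}{796356}$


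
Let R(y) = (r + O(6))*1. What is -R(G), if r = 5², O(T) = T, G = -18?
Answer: -31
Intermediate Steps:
r = 25
R(y) = 31 (R(y) = (25 + 6)*1 = 31*1 = 31)
-R(G) = -1*31 = -31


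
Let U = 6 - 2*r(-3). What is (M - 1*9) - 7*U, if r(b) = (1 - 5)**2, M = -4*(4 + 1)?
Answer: 153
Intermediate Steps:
M = -20 (M = -4*5 = -20)
r(b) = 16 (r(b) = (-4)**2 = 16)
U = -26 (U = 6 - 2*16 = 6 - 32 = -26)
(M - 1*9) - 7*U = (-20 - 1*9) - 7*(-26) = (-20 - 9) + 182 = -29 + 182 = 153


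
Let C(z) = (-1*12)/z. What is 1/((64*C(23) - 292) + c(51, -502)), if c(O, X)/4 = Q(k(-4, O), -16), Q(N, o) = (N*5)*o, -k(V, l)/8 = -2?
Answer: -23/125244 ≈ -0.00018364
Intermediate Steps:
k(V, l) = 16 (k(V, l) = -8*(-2) = 16)
C(z) = -12/z
Q(N, o) = 5*N*o (Q(N, o) = (5*N)*o = 5*N*o)
c(O, X) = -5120 (c(O, X) = 4*(5*16*(-16)) = 4*(-1280) = -5120)
1/((64*C(23) - 292) + c(51, -502)) = 1/((64*(-12/23) - 292) - 5120) = 1/((-768/23 - 292) - 5120) = 1/(-7484/23 - 5120) = 1/(-125244/23) = -23/125244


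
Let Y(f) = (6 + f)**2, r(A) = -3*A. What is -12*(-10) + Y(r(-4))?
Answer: 444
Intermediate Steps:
-12*(-10) + Y(r(-4)) = -12*(-10) + (6 - 3*(-4))**2 = 120 + (6 + 12)**2 = 120 + 18**2 = 120 + 324 = 444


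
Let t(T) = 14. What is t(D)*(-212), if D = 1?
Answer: -2968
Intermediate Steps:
t(D)*(-212) = 14*(-212) = -2968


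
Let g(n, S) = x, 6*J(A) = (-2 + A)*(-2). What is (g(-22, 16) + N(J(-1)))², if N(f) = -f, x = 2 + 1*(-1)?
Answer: 0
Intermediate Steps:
x = 1 (x = 2 - 1 = 1)
J(A) = ⅔ - A/3 (J(A) = ((-2 + A)*(-2))/6 = (4 - 2*A)/6 = ⅔ - A/3)
g(n, S) = 1
(g(-22, 16) + N(J(-1)))² = (1 - (⅔ - ⅓*(-1)))² = (1 - (⅔ + ⅓))² = (1 - 1*1)² = (1 - 1)² = 0² = 0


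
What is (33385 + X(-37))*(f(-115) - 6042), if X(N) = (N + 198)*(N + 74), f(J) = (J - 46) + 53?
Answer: -241953300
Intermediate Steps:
f(J) = 7 + J (f(J) = (-46 + J) + 53 = 7 + J)
X(N) = (74 + N)*(198 + N) (X(N) = (198 + N)*(74 + N) = (74 + N)*(198 + N))
(33385 + X(-37))*(f(-115) - 6042) = (33385 + (14652 + (-37)² + 272*(-37)))*((7 - 115) - 6042) = (33385 + (14652 + 1369 - 10064))*(-108 - 6042) = (33385 + 5957)*(-6150) = 39342*(-6150) = -241953300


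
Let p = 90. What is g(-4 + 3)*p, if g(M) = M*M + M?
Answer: 0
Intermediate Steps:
g(M) = M + M**2 (g(M) = M**2 + M = M + M**2)
g(-4 + 3)*p = ((-4 + 3)*(1 + (-4 + 3)))*90 = -(1 - 1)*90 = -1*0*90 = 0*90 = 0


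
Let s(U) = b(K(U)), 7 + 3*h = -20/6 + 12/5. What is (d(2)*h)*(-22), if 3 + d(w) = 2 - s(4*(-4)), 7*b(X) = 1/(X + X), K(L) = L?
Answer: -41701/720 ≈ -57.918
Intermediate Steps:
h = -119/45 (h = -7/3 + (-20/6 + 12/5)/3 = -7/3 + (-20*1/6 + 12*(1/5))/3 = -7/3 + (-10/3 + 12/5)/3 = -7/3 + (1/3)*(-14/15) = -7/3 - 14/45 = -119/45 ≈ -2.6444)
b(X) = 1/(14*X) (b(X) = 1/(7*(X + X)) = 1/(7*((2*X))) = (1/(2*X))/7 = 1/(14*X))
s(U) = 1/(14*U)
d(w) = -223/224 (d(w) = -3 + (2 - 1/(14*(4*(-4)))) = -3 + (2 - 1/(14*(-16))) = -3 + (2 - (-1)/(14*16)) = -3 + (2 - 1*(-1/224)) = -3 + (2 + 1/224) = -3 + 449/224 = -223/224)
(d(2)*h)*(-22) = -223/224*(-119/45)*(-22) = (3791/1440)*(-22) = -41701/720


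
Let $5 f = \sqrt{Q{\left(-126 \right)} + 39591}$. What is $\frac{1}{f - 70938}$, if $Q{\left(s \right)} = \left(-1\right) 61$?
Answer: $- \frac{177345}{12580495657} - \frac{\sqrt{39530}}{25160991314} \approx -1.4105 \cdot 10^{-5}$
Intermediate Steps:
$Q{\left(s \right)} = -61$
$f = \frac{\sqrt{39530}}{5}$ ($f = \frac{\sqrt{-61 + 39591}}{5} = \frac{\sqrt{39530}}{5} \approx 39.764$)
$\frac{1}{f - 70938} = \frac{1}{\frac{\sqrt{39530}}{5} - 70938} = \frac{1}{-70938 + \frac{\sqrt{39530}}{5}}$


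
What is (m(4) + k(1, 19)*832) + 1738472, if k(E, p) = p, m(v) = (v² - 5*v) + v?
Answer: 1754280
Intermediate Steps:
m(v) = v² - 4*v
(m(4) + k(1, 19)*832) + 1738472 = (4*(-4 + 4) + 19*832) + 1738472 = (4*0 + 15808) + 1738472 = (0 + 15808) + 1738472 = 15808 + 1738472 = 1754280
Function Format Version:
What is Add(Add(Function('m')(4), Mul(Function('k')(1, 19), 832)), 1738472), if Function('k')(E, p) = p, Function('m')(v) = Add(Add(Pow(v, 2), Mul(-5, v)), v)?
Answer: 1754280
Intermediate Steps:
Function('m')(v) = Add(Pow(v, 2), Mul(-4, v))
Add(Add(Function('m')(4), Mul(Function('k')(1, 19), 832)), 1738472) = Add(Add(Mul(4, Add(-4, 4)), Mul(19, 832)), 1738472) = Add(Add(Mul(4, 0), 15808), 1738472) = Add(Add(0, 15808), 1738472) = Add(15808, 1738472) = 1754280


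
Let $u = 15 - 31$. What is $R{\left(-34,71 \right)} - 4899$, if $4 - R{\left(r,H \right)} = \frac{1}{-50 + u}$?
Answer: $- \frac{323069}{66} \approx -4895.0$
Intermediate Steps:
$u = -16$ ($u = 15 - 31 = -16$)
$R{\left(r,H \right)} = \frac{265}{66}$ ($R{\left(r,H \right)} = 4 - \frac{1}{-50 - 16} = 4 - \frac{1}{-66} = 4 - - \frac{1}{66} = 4 + \frac{1}{66} = \frac{265}{66}$)
$R{\left(-34,71 \right)} - 4899 = \frac{265}{66} - 4899 = - \frac{323069}{66}$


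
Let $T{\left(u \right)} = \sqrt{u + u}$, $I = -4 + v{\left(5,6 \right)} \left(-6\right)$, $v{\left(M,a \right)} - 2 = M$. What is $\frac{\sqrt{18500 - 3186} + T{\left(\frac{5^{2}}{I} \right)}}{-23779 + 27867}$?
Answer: $\frac{\sqrt{15314}}{4088} + \frac{5 i \sqrt{23}}{94024} \approx 0.030271 + 0.00025503 i$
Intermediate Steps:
$v{\left(M,a \right)} = 2 + M$
$I = -46$ ($I = -4 + \left(2 + 5\right) \left(-6\right) = -4 + 7 \left(-6\right) = -4 - 42 = -46$)
$T{\left(u \right)} = \sqrt{2} \sqrt{u}$ ($T{\left(u \right)} = \sqrt{2 u} = \sqrt{2} \sqrt{u}$)
$\frac{\sqrt{18500 - 3186} + T{\left(\frac{5^{2}}{I} \right)}}{-23779 + 27867} = \frac{\sqrt{18500 - 3186} + \sqrt{2} \sqrt{\frac{5^{2}}{-46}}}{-23779 + 27867} = \frac{\sqrt{15314} + \sqrt{2} \sqrt{25 \left(- \frac{1}{46}\right)}}{4088} = \left(\sqrt{15314} + \sqrt{2} \sqrt{- \frac{25}{46}}\right) \frac{1}{4088} = \left(\sqrt{15314} + \sqrt{2} \frac{5 i \sqrt{46}}{46}\right) \frac{1}{4088} = \left(\sqrt{15314} + \frac{5 i \sqrt{23}}{23}\right) \frac{1}{4088} = \frac{\sqrt{15314}}{4088} + \frac{5 i \sqrt{23}}{94024}$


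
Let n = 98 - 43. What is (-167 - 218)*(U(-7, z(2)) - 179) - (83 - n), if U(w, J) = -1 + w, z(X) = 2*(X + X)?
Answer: 71967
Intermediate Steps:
n = 55
z(X) = 4*X (z(X) = 2*(2*X) = 4*X)
(-167 - 218)*(U(-7, z(2)) - 179) - (83 - n) = (-167 - 218)*((-1 - 7) - 179) - (83 - 1*55) = -385*(-8 - 179) - (83 - 55) = -385*(-187) - 1*28 = 71995 - 28 = 71967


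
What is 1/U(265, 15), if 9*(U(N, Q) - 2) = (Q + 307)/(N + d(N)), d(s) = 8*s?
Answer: 21465/43252 ≈ 0.49628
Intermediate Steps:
U(N, Q) = 2 + (307 + Q)/(81*N) (U(N, Q) = 2 + ((Q + 307)/(N + 8*N))/9 = 2 + ((307 + Q)/((9*N)))/9 = 2 + ((307 + Q)*(1/(9*N)))/9 = 2 + ((307 + Q)/(9*N))/9 = 2 + (307 + Q)/(81*N))
1/U(265, 15) = 1/((1/81)*(307 + 15 + 162*265)/265) = 1/((1/81)*(1/265)*(307 + 15 + 42930)) = 1/((1/81)*(1/265)*43252) = 1/(43252/21465) = 21465/43252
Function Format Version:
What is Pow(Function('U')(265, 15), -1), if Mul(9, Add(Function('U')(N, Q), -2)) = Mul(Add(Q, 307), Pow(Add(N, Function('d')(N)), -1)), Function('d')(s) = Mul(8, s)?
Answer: Rational(21465, 43252) ≈ 0.49628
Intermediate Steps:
Function('U')(N, Q) = Add(2, Mul(Rational(1, 81), Pow(N, -1), Add(307, Q))) (Function('U')(N, Q) = Add(2, Mul(Rational(1, 9), Mul(Add(Q, 307), Pow(Add(N, Mul(8, N)), -1)))) = Add(2, Mul(Rational(1, 9), Mul(Add(307, Q), Pow(Mul(9, N), -1)))) = Add(2, Mul(Rational(1, 9), Mul(Add(307, Q), Mul(Rational(1, 9), Pow(N, -1))))) = Add(2, Mul(Rational(1, 9), Mul(Rational(1, 9), Pow(N, -1), Add(307, Q)))) = Add(2, Mul(Rational(1, 81), Pow(N, -1), Add(307, Q))))
Pow(Function('U')(265, 15), -1) = Pow(Mul(Rational(1, 81), Pow(265, -1), Add(307, 15, Mul(162, 265))), -1) = Pow(Mul(Rational(1, 81), Rational(1, 265), Add(307, 15, 42930)), -1) = Pow(Mul(Rational(1, 81), Rational(1, 265), 43252), -1) = Pow(Rational(43252, 21465), -1) = Rational(21465, 43252)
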